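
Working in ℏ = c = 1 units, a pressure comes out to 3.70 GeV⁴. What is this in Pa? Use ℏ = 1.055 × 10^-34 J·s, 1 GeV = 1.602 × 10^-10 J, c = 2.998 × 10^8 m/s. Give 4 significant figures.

7.702 × 10^37 Pa

Pressure is [E]/[L]³ = [E]⁴/(ℏc)³.
1 GeV⁴ → 1/(ℏc)³ × (1 GeV in J)⁴ = 2.082 × 10^37 Pa.
Result: 3.70 × 2.082 × 10^37 = 7.702 × 10^37 Pa.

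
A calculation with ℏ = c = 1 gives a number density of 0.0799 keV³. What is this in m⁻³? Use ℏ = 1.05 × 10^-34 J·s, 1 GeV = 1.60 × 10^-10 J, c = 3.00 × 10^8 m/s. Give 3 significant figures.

Number density is [L]⁻³ = [E]³/(ℏc)³.
1 GeV³ → 1/(ℏc)³ × (1 GeV in J)³ = 1.31 × 10^47 m⁻³.
Convert the energy scale: 0.0799 keV³ = 7.99 × 10^-20 GeV³.
Result: 7.99 × 10^-20 × 1.31 × 10^47 = 1.05 × 10^28 m⁻³.

1.05 × 10^28 m⁻³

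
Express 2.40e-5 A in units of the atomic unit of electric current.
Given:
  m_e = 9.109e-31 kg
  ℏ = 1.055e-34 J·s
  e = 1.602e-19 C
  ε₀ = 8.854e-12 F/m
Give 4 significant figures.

3.630e-3

atomic unit of electric current: I_au = e E_h/ℏ = m_e e⁵/((4πε₀)²ℏ³) = 6.612e-3 A.
2.40e-5 / 6.612e-3 = 3.630e-3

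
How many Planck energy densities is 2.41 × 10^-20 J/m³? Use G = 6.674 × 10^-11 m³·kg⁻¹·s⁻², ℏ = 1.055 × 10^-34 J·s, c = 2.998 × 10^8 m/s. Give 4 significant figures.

5.203 × 10^-134

Planck energy density: u_P = c⁷/(ℏG²) = 4.632 × 10^113 J/m³.
2.41 × 10^-20 / 4.632 × 10^113 = 5.203 × 10^-134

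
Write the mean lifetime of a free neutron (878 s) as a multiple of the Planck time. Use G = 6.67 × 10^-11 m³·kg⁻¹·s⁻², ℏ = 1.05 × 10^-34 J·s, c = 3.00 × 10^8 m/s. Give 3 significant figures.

1.64 × 10^46

Planck time: t_P = √(ℏG/c⁵) = 5.37 × 10^-44 s.
878 / 5.37 × 10^-44 = 1.64 × 10^46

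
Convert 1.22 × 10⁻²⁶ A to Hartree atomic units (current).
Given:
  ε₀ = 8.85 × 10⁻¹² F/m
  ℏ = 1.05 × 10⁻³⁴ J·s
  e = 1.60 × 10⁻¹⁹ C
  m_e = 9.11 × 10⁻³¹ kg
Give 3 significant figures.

atomic unit of electric current: I_au = e E_h/ℏ = m_e e⁵/((4πε₀)²ℏ³) = 6.67 × 10⁻³ A.
1.22 × 10⁻²⁶ / 6.67 × 10⁻³ = 1.83 × 10⁻²⁴

1.83 × 10⁻²⁴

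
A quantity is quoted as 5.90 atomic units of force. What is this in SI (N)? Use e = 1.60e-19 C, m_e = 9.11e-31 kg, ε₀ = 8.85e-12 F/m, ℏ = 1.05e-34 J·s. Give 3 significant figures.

4.91e-7 N

One atomic unit of force: F_au = E_h/a₀ = m_e²e⁶/((4πε₀)³ℏ⁴) = 8.33e-8 N.
5.90 × 8.33e-8 N = 4.91e-7 N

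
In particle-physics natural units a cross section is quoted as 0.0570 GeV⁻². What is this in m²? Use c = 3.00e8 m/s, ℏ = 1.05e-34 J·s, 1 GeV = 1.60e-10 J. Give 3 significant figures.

2.21e-33 m²

Area is [L]² = [E]⁻²·(ℏc)²; restore (ℏc)².
1 GeV⁻² → (ℏc)² × (1 GeV in J)⁻² = 3.88e-32 m².
Result: 0.0570 × 3.88e-32 = 2.21e-33 m².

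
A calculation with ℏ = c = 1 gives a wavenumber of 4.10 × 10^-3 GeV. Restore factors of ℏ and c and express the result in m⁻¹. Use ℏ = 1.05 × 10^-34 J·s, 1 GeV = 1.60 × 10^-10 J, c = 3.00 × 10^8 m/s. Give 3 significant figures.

Inverse length is [E]/(ℏc).
1 GeV → 1/(ℏc) × (1 GeV in J) = 5.08 × 10^15 m⁻¹.
Result: 4.10 × 10^-3 × 5.08 × 10^15 = 2.08 × 10^13 m⁻¹.

2.08 × 10^13 m⁻¹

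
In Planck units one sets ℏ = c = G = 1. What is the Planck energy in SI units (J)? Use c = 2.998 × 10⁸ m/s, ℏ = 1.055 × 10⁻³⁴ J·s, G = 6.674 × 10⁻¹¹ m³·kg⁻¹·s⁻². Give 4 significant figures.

E_P = √(ℏc⁵/G)
  = √(3.828 × 10¹⁸)
  = 1.957 × 10⁹ J

1.957 × 10⁹ J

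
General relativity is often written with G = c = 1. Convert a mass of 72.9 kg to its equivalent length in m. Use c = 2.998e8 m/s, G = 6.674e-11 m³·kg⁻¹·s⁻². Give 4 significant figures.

In G = c = 1 units mass has dimensions of length; the conversion factor is G/c².
72.9 kg × (G/c²) = 5.413e-26 m

5.413e-26 m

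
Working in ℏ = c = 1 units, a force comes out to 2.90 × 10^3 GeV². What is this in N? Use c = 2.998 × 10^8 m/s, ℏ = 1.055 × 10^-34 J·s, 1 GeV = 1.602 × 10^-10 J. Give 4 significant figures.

Force is [E]/[L] = [E]²/(ℏc); restore (ℏc)⁻¹.
1 GeV² → 1/(ℏc) × (1 GeV in J)² = 8.114 × 10^5 N.
Result: 2.90 × 10^3 × 8.114 × 10^5 = 2.353 × 10^9 N.

2.353 × 10^9 N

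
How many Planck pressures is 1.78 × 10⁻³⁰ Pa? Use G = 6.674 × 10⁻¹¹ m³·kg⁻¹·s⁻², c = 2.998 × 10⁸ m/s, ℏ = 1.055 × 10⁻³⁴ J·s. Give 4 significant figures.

3.843 × 10⁻¹⁴⁴

Planck pressure: p_P = c⁷/(ℏG²) = 4.632 × 10¹¹³ Pa.
1.78 × 10⁻³⁰ / 4.632 × 10¹¹³ = 3.843 × 10⁻¹⁴⁴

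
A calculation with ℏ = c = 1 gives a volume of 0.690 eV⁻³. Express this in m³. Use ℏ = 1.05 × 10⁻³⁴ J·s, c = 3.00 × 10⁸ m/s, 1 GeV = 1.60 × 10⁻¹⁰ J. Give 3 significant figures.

5.27 × 10⁻²¹ m³

Volume is [L]³ = [E]⁻³·(ℏc)³.
1 GeV⁻³ → (ℏc)³ × (1 GeV in J)⁻³ = 7.63 × 10⁻⁴⁸ m³.
Convert the energy scale: 0.690 eV⁻³ = 6.90 × 10²⁶ GeV⁻³.
Result: 6.90 × 10²⁶ × 7.63 × 10⁻⁴⁸ = 5.27 × 10⁻²¹ m³.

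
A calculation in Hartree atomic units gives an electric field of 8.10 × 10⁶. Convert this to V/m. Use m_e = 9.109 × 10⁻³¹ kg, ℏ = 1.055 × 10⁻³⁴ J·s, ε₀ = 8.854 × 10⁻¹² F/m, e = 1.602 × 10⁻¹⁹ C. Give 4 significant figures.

One atomic unit of electric field: E_au = E_h/(e a₀) = m_e²e⁵/((4πε₀)³ℏ⁴) = 5.131 × 10¹¹ V/m.
8.10 × 10⁶ × 5.131 × 10¹¹ V/m = 4.156 × 10¹⁸ V/m

4.156 × 10¹⁸ V/m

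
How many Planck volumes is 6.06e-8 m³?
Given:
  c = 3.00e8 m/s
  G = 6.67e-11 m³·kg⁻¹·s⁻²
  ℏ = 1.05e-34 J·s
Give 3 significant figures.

Planck volume: V_P = (ℏG/c³)^(3/2) = 4.18e-105 m³.
6.06e-8 / 4.18e-105 = 1.45e97

1.45e97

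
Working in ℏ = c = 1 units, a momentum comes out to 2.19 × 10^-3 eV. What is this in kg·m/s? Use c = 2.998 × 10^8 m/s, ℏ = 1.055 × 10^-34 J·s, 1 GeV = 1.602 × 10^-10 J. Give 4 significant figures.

1.170 × 10^-30 kg·m/s

Momentum is [E]/c; divide by c.
1 GeV → 1/c × (1 GeV in J) = 5.344 × 10^-19 kg·m/s.
Convert the energy scale: 2.19 × 10^-3 eV = 2.19 × 10^-12 GeV.
Result: 2.19 × 10^-12 × 5.344 × 10^-19 = 1.170 × 10^-30 kg·m/s.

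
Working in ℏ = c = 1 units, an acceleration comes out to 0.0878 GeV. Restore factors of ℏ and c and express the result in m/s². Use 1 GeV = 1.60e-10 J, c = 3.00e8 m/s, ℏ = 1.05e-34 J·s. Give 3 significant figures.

Acceleration is [L]/[T]² = c·[E]/ℏ.
1 GeV → c/ℏ × (1 GeV in J) = 4.57e32 m/s².
Result: 0.0878 × 4.57e32 = 4.01e31 m/s².

4.01e31 m/s²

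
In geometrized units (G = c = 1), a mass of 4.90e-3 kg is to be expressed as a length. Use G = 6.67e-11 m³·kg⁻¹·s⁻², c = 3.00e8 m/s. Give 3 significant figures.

In G = c = 1 units mass has dimensions of length; the conversion factor is G/c².
4.90e-3 kg × (G/c²) = 3.63e-30 m

3.63e-30 m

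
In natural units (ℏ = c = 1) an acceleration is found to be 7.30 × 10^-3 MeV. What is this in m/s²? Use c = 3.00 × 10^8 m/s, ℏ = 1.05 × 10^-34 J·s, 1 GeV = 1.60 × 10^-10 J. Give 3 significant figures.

Acceleration is [L]/[T]² = c·[E]/ℏ.
1 GeV → c/ℏ × (1 GeV in J) = 4.57 × 10^32 m/s².
Convert the energy scale: 7.30 × 10^-3 MeV = 7.30 × 10^-6 GeV.
Result: 7.30 × 10^-6 × 4.57 × 10^32 = 3.34 × 10^27 m/s².

3.34 × 10^27 m/s²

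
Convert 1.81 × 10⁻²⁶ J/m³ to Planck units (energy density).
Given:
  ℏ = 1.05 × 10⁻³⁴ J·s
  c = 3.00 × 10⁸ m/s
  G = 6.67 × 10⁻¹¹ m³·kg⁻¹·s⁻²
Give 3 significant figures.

3.87 × 10⁻¹⁴⁰

Planck energy density: u_P = c⁷/(ℏG²) = 4.68 × 10¹¹³ J/m³.
1.81 × 10⁻²⁶ / 4.68 × 10¹¹³ = 3.87 × 10⁻¹⁴⁰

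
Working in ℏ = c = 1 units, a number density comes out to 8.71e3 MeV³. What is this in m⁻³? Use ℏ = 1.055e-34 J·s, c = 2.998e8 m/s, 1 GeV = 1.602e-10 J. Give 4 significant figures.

1.132e42 m⁻³

Number density is [L]⁻³ = [E]³/(ℏc)³.
1 GeV³ → 1/(ℏc)³ × (1 GeV in J)³ = 1.299e47 m⁻³.
Convert the energy scale: 8.71e3 MeV³ = 8.71e-6 GeV³.
Result: 8.71e-6 × 1.299e47 = 1.132e42 m⁻³.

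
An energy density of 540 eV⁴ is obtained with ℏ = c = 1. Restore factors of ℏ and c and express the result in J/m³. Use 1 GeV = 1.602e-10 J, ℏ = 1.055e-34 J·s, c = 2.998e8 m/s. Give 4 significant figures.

[E]/[L]³ = [E]⁴/(ℏc)³; restore (ℏc)⁻³.
1 GeV⁴ → 1/(ℏc)³ × (1 GeV in J)⁴ = 2.082e37 J/m³.
Convert the energy scale: 540 eV⁴ = 5.40e-34 GeV⁴.
Result: 5.40e-34 × 2.082e37 = 1.124e4 J/m³.

1.124e4 J/m³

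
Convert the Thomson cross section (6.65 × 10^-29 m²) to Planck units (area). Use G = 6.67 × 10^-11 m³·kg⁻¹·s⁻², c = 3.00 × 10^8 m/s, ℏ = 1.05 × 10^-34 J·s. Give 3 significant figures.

Planck area: A_P = ℏG/c³ = 2.59 × 10^-70 m².
6.65 × 10^-29 / 2.59 × 10^-70 = 2.56 × 10^41

2.56 × 10^41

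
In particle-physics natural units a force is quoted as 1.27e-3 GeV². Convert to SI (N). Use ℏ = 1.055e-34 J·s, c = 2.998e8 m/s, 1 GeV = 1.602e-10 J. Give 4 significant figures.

Force is [E]/[L] = [E]²/(ℏc); restore (ℏc)⁻¹.
1 GeV² → 1/(ℏc) × (1 GeV in J)² = 8.114e5 N.
Result: 1.27e-3 × 8.114e5 = 1.030e3 N.

1.030e3 N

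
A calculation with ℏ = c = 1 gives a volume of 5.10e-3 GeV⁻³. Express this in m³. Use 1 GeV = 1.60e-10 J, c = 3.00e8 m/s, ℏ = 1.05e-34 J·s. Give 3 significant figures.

Volume is [L]³ = [E]⁻³·(ℏc)³.
1 GeV⁻³ → (ℏc)³ × (1 GeV in J)⁻³ = 7.63e-48 m³.
Result: 5.10e-3 × 7.63e-48 = 3.89e-50 m³.

3.89e-50 m³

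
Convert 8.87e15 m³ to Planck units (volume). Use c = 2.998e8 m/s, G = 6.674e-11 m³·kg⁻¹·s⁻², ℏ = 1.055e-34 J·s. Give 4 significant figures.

Planck volume: V_P = (ℏG/c³)^(3/2) = 4.224e-105 m³.
8.87e15 / 4.224e-105 = 2.100e120

2.100e120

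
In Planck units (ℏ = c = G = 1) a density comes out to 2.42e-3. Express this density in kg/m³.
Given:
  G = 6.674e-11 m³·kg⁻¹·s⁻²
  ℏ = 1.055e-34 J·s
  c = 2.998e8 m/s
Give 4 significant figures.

One Planck density: ρ_P = c⁵/(ℏG²) = 5.154e96 kg/m³.
2.42e-3 × 5.154e96 kg/m³ = 1.247e94 kg/m³

1.247e94 kg/m³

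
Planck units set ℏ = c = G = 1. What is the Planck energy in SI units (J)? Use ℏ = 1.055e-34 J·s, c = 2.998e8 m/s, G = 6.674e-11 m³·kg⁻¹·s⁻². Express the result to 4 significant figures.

1.957e9 J

Dimensional analysis gives E_P = √(ℏc⁵/G).
  = √(3.828e18)
  = 1.957e9 J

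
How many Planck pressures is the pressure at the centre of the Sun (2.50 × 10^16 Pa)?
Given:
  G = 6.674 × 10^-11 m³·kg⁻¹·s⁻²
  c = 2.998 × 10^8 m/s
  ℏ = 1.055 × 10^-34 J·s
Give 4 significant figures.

Planck pressure: p_P = c⁷/(ℏG²) = 4.632 × 10^113 Pa.
2.50 × 10^16 / 4.632 × 10^113 = 5.397 × 10^-98

5.397 × 10^-98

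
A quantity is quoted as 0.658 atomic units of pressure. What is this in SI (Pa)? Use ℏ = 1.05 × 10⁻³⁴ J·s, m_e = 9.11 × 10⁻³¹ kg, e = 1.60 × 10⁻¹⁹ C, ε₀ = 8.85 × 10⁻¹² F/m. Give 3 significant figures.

1.98 × 10¹³ Pa

One atomic unit of pressure: P_au = E_h/a₀³ = m_e⁴e¹⁰/((4πε₀)⁵ℏ⁸) = 3.01 × 10¹³ Pa.
0.658 × 3.01 × 10¹³ Pa = 1.98 × 10¹³ Pa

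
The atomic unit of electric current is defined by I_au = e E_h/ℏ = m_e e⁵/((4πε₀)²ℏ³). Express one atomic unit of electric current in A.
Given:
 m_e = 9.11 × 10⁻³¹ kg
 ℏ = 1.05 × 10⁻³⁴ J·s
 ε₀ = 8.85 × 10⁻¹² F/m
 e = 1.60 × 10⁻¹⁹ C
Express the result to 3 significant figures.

6.67 × 10⁻³ A

I_au = e E_h/ℏ = m_e e⁵/((4πε₀)²ℏ³)
E_h = 4.38 × 10⁻¹⁸ J
e·E_h/ℏ = 6.67 × 10⁻³ A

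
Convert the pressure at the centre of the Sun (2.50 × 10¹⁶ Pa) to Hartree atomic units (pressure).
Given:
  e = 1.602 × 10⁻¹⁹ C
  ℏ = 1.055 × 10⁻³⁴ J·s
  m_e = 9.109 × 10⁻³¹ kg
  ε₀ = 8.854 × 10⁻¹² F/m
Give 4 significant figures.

atomic unit of pressure: P_au = E_h/a₀³ = m_e⁴e¹⁰/((4πε₀)⁵ℏ⁸) = 2.929 × 10¹³ Pa.
2.50 × 10¹⁶ / 2.929 × 10¹³ = 853.5

853.5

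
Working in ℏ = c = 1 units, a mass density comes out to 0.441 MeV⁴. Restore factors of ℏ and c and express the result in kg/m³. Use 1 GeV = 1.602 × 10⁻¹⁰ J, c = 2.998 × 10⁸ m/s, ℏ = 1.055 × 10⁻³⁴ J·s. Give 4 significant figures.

1.021 × 10⁸ kg/m³

Mass density is [E]/(c²[L]³) = [E]⁴/(ℏ³c⁵).
1 GeV⁴ → 1/(ℏ³c⁵) × (1 GeV in J)⁴ = 2.316 × 10²⁰ kg/m³.
Convert the energy scale: 0.441 MeV⁴ = 4.41 × 10⁻¹³ GeV⁴.
Result: 4.41 × 10⁻¹³ × 2.316 × 10²⁰ = 1.021 × 10⁸ kg/m³.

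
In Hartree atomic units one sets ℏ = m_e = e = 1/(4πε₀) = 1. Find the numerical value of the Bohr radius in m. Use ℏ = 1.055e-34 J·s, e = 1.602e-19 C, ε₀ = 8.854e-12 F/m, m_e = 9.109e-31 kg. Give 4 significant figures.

5.297e-11 m

a₀ = 4πε₀ℏ²/(m_e e²)
  = 1.238e-78 / 2.338e-68
  = 5.297e-11 m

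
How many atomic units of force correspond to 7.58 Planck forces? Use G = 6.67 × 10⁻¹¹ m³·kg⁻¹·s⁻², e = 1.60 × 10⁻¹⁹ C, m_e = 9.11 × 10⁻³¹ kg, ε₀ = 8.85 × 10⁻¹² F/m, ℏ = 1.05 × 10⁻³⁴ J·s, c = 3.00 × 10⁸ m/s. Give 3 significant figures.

1.11 × 10⁵²

Planck force: F_P = c⁴/G = 1.21 × 10⁴⁴ N
atomic unit of force: F_au = E_h/a₀ = m_e²e⁶/((4πε₀)³ℏ⁴) = 8.33 × 10⁻⁸ N
7.58 × 1.21 × 10⁴⁴ / 8.33 × 10⁻⁸ = 1.11 × 10⁵²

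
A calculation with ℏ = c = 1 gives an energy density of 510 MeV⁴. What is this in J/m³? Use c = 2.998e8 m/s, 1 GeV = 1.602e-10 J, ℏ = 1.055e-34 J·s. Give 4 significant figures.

[E]/[L]³ = [E]⁴/(ℏc)³; restore (ℏc)⁻³.
1 GeV⁴ → 1/(ℏc)³ × (1 GeV in J)⁴ = 2.082e37 J/m³.
Convert the energy scale: 510 MeV⁴ = 5.10e-10 GeV⁴.
Result: 5.10e-10 × 2.082e37 = 1.062e28 J/m³.

1.062e28 J/m³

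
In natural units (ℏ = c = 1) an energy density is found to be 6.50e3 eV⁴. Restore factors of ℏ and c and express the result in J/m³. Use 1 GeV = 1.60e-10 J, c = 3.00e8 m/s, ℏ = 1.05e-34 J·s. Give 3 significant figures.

[E]/[L]³ = [E]⁴/(ℏc)³; restore (ℏc)⁻³.
1 GeV⁴ → 1/(ℏc)³ × (1 GeV in J)⁴ = 2.10e37 J/m³.
Convert the energy scale: 6.50e3 eV⁴ = 6.50e-33 GeV⁴.
Result: 6.50e-33 × 2.10e37 = 1.36e5 J/m³.

1.36e5 J/m³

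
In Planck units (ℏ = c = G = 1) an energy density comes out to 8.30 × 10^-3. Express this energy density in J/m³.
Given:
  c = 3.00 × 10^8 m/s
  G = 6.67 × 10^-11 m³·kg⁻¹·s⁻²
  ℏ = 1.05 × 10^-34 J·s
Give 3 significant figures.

One Planck energy density: u_P = c⁷/(ℏG²) = 4.68 × 10^113 J/m³.
8.30 × 10^-3 × 4.68 × 10^113 J/m³ = 3.89 × 10^111 J/m³

3.89 × 10^111 J/m³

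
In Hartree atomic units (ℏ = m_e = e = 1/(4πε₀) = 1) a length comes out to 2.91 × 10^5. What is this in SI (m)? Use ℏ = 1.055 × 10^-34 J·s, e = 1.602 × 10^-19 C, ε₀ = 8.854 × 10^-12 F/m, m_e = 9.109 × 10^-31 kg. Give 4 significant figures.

1.542 × 10^-5 m

One Bohr radius: a₀ = 4πε₀ℏ²/(m_e e²) = 5.297 × 10^-11 m.
2.91 × 10^5 × 5.297 × 10^-11 m = 1.542 × 10^-5 m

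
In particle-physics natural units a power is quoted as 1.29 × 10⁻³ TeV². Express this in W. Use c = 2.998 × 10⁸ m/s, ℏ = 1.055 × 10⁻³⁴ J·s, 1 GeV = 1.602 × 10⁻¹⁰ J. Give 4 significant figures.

3.138 × 10¹⁷ W

Power is [E]/[T] = [E]²/ℏ.
1 GeV² → 1/ℏ × (1 GeV in J)² = 2.433 × 10¹⁴ W.
Convert the energy scale: 1.29 × 10⁻³ TeV² = 1.29 × 10³ GeV².
Result: 1.29 × 10³ × 2.433 × 10¹⁴ = 3.138 × 10¹⁷ W.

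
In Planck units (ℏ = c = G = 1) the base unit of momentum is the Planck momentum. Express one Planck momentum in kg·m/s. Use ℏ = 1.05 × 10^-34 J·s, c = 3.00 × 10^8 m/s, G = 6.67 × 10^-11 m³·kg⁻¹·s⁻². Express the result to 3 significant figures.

6.52 kg·m/s

p_P = √(ℏc³/G)
  = √(42.5)
  = 6.52 kg·m/s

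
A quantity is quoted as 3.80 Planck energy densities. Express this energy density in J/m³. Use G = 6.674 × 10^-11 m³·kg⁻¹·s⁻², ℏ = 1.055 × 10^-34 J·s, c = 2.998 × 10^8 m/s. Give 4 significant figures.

One Planck energy density: u_P = c⁷/(ℏG²) = 4.632 × 10^113 J/m³.
3.80 × 4.632 × 10^113 J/m³ = 1.760 × 10^114 J/m³

1.760 × 10^114 J/m³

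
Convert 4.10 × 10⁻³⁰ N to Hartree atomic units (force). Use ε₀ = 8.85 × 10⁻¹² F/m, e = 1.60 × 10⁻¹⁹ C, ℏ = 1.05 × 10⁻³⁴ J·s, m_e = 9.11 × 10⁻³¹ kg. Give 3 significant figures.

atomic unit of force: F_au = E_h/a₀ = m_e²e⁶/((4πε₀)³ℏ⁴) = 8.33 × 10⁻⁸ N.
4.10 × 10⁻³⁰ / 8.33 × 10⁻⁸ = 4.92 × 10⁻²³

4.92 × 10⁻²³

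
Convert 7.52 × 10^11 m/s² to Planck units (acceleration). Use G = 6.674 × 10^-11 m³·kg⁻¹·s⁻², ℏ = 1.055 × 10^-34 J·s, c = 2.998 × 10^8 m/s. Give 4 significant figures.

1.352 × 10^-40

Planck acceleration: a_P = √(c⁷/(ℏG)) = 5.560 × 10^51 m/s².
7.52 × 10^11 / 5.560 × 10^51 = 1.352 × 10^-40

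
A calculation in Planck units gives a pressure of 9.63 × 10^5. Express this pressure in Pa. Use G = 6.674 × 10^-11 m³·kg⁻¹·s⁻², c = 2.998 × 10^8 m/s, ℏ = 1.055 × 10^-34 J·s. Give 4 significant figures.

4.461 × 10^119 Pa

One Planck pressure: p_P = c⁷/(ℏG²) = 4.632 × 10^113 Pa.
9.63 × 10^5 × 4.632 × 10^113 Pa = 4.461 × 10^119 Pa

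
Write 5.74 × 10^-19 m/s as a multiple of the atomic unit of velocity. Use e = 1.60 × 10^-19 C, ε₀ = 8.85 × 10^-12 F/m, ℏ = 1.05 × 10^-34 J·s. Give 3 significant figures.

2.62 × 10^-25

atomic unit of velocity: v_au = e²/(4πε₀ℏ) = 2.19 × 10^6 m/s.
5.74 × 10^-19 / 2.19 × 10^6 = 2.62 × 10^-25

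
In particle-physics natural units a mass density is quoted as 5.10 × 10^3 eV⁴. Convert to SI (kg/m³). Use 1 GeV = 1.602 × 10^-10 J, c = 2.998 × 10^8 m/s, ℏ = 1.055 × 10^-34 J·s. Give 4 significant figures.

1.181 × 10^-12 kg/m³

Mass density is [E]/(c²[L]³) = [E]⁴/(ℏ³c⁵).
1 GeV⁴ → 1/(ℏ³c⁵) × (1 GeV in J)⁴ = 2.316 × 10^20 kg/m³.
Convert the energy scale: 5.10 × 10^3 eV⁴ = 5.10 × 10^-33 GeV⁴.
Result: 5.10 × 10^-33 × 2.316 × 10^20 = 1.181 × 10^-12 kg/m³.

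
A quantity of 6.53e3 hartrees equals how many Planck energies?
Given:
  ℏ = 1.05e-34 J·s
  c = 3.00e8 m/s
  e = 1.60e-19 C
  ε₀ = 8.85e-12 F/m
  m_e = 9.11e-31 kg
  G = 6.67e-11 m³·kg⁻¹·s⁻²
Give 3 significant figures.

1.46e-23

hartree: E_h = m_e e⁴/(4πε₀ℏ)² = 4.38e-18 J
Planck energy: E_P = √(ℏc⁵/G) = 1.96e9 J
6.53e3 × 4.38e-18 / 1.96e9 = 1.46e-23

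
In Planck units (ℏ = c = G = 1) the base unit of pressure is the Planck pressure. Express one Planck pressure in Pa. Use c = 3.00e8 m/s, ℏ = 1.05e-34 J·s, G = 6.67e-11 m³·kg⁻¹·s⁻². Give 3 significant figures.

p_P = c⁷/(ℏG²)
  = 2.19e59 / 4.67e-55
  = 4.68e113 Pa

4.68e113 Pa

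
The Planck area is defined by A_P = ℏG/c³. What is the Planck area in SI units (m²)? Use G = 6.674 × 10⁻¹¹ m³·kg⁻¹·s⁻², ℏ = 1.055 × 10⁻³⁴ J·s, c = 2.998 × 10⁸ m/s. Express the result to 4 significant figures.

A_P = ℏG/c³
  = 7.041 × 10⁻⁴⁵ / 2.695 × 10²⁵
  = 2.613 × 10⁻⁷⁰ m²

2.613 × 10⁻⁷⁰ m²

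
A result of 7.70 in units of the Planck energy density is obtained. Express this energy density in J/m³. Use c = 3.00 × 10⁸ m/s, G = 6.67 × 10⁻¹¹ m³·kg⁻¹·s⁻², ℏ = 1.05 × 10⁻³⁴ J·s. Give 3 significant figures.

3.60 × 10¹¹⁴ J/m³

One Planck energy density: u_P = c⁷/(ℏG²) = 4.68 × 10¹¹³ J/m³.
7.70 × 4.68 × 10¹¹³ J/m³ = 3.60 × 10¹¹⁴ J/m³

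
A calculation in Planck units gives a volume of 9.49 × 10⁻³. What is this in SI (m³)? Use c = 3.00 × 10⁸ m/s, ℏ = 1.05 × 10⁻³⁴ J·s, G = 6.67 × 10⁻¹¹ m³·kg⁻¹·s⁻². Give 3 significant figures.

3.96 × 10⁻¹⁰⁷ m³

One Planck volume: V_P = (ℏG/c³)^(3/2) = 4.18 × 10⁻¹⁰⁵ m³.
9.49 × 10⁻³ × 4.18 × 10⁻¹⁰⁵ m³ = 3.96 × 10⁻¹⁰⁷ m³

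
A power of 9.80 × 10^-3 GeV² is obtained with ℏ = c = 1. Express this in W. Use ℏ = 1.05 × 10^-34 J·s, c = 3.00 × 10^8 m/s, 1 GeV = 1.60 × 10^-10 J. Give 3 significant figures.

Power is [E]/[T] = [E]²/ℏ.
1 GeV² → 1/ℏ × (1 GeV in J)² = 2.44 × 10^14 W.
Result: 9.80 × 10^-3 × 2.44 × 10^14 = 2.39 × 10^12 W.

2.39 × 10^12 W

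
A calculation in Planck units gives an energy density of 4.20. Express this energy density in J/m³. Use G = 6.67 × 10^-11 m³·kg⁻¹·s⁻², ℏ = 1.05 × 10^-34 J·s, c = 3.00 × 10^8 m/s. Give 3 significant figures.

1.97 × 10^114 J/m³

One Planck energy density: u_P = c⁷/(ℏG²) = 4.68 × 10^113 J/m³.
4.20 × 4.68 × 10^113 J/m³ = 1.97 × 10^114 J/m³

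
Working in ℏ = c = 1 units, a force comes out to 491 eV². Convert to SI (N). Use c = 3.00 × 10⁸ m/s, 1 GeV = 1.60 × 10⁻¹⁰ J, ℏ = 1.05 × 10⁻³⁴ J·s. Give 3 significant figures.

3.99 × 10⁻¹⁰ N

Force is [E]/[L] = [E]²/(ℏc); restore (ℏc)⁻¹.
1 GeV² → 1/(ℏc) × (1 GeV in J)² = 8.13 × 10⁵ N.
Convert the energy scale: 491 eV² = 4.91 × 10⁻¹⁶ GeV².
Result: 4.91 × 10⁻¹⁶ × 8.13 × 10⁵ = 3.99 × 10⁻¹⁰ N.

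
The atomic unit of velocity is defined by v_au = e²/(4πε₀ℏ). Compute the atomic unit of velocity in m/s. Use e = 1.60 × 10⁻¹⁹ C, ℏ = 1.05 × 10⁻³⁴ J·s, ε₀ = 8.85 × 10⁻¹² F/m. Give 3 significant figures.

v_au = e²/(4πε₀ℏ)
  = 2.56 × 10⁻³⁸ / 1.17 × 10⁻⁴⁴
  = 2.19 × 10⁶ m/s

2.19 × 10⁶ m/s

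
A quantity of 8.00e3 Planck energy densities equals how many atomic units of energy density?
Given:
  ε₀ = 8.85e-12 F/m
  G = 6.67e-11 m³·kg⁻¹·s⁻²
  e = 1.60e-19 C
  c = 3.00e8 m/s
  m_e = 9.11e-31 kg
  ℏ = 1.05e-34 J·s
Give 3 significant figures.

1.24e104

Planck energy density: u_P = c⁷/(ℏG²) = 4.68e113 J/m³
atomic unit of energy density: u_au = E_h/a₀³ = m_e⁴e¹⁰/((4πε₀)⁵ℏ⁸) = 3.01e13 J/m³
8.00e3 × 4.68e113 / 3.01e13 = 1.24e104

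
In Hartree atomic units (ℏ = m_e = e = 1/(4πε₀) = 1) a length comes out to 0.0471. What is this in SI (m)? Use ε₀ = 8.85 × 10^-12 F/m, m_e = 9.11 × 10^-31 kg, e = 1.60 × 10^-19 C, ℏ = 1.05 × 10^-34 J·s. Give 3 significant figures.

2.48 × 10^-12 m

One Bohr radius: a₀ = 4πε₀ℏ²/(m_e e²) = 5.26 × 10^-11 m.
0.0471 × 5.26 × 10^-11 m = 2.48 × 10^-12 m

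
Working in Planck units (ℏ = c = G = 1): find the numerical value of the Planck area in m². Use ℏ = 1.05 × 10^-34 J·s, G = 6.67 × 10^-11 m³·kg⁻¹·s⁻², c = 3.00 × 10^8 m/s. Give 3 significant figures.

2.59 × 10^-70 m²

The unique combination of the constants set to 1 with dimensions of area is A_P = ℏG/c³.
  = 7.00 × 10^-45 / 2.70 × 10^25
  = 2.59 × 10^-70 m²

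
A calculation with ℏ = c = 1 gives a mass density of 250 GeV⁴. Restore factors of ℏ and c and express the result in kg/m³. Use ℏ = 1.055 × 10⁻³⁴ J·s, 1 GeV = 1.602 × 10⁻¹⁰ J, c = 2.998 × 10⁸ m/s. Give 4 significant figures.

Mass density is [E]/(c²[L]³) = [E]⁴/(ℏ³c⁵).
1 GeV⁴ → 1/(ℏ³c⁵) × (1 GeV in J)⁴ = 2.316 × 10²⁰ kg/m³.
Result: 250 × 2.316 × 10²⁰ = 5.790 × 10²² kg/m³.

5.790 × 10²² kg/m³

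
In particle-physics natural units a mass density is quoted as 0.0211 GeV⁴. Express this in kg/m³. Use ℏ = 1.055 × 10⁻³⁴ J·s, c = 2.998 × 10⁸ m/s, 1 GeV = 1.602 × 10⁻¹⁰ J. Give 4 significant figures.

4.887 × 10¹⁸ kg/m³

Mass density is [E]/(c²[L]³) = [E]⁴/(ℏ³c⁵).
1 GeV⁴ → 1/(ℏ³c⁵) × (1 GeV in J)⁴ = 2.316 × 10²⁰ kg/m³.
Result: 0.0211 × 2.316 × 10²⁰ = 4.887 × 10¹⁸ kg/m³.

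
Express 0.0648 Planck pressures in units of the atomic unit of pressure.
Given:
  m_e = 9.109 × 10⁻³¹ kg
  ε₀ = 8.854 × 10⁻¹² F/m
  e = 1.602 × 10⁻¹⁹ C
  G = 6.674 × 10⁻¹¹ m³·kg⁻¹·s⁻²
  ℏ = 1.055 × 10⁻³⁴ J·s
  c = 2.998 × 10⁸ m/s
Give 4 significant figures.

Planck pressure: p_P = c⁷/(ℏG²) = 4.632 × 10¹¹³ Pa
atomic unit of pressure: P_au = E_h/a₀³ = m_e⁴e¹⁰/((4πε₀)⁵ℏ⁸) = 2.929 × 10¹³ Pa
0.0648 × 4.632 × 10¹¹³ / 2.929 × 10¹³ = 1.025 × 10⁹⁹

1.025 × 10⁹⁹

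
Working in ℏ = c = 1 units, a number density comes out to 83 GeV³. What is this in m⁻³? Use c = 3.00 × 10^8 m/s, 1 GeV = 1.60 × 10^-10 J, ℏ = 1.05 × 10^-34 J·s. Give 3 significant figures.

Number density is [L]⁻³ = [E]³/(ℏc)³.
1 GeV³ → 1/(ℏc)³ × (1 GeV in J)³ = 1.31 × 10^47 m⁻³.
Result: 83 × 1.31 × 10^47 = 1.09 × 10^49 m⁻³.

1.09 × 10^49 m⁻³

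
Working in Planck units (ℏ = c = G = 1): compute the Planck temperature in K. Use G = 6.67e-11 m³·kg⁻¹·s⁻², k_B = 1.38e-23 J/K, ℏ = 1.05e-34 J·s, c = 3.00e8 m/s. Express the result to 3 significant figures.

1.42e32 K

From ℏ = c = G = 1 the temperature scale is T_P = √(ℏc⁵/G) / k_B.
  = √(3.83e18) × 7.25e22
  = 1.42e32 K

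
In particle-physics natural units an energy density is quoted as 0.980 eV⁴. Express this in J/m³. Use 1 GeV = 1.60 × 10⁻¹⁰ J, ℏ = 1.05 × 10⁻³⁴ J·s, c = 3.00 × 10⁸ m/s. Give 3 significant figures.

[E]/[L]³ = [E]⁴/(ℏc)³; restore (ℏc)⁻³.
1 GeV⁴ → 1/(ℏc)³ × (1 GeV in J)⁴ = 2.10 × 10³⁷ J/m³.
Convert the energy scale: 0.980 eV⁴ = 9.80 × 10⁻³⁷ GeV⁴.
Result: 9.80 × 10⁻³⁷ × 2.10 × 10³⁷ = 20.5 J/m³.

20.5 J/m³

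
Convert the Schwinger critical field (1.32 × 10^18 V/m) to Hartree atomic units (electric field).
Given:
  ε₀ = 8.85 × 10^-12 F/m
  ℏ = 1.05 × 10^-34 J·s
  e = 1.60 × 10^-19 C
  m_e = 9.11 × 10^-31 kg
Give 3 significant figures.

atomic unit of electric field: E_au = E_h/(e a₀) = m_e²e⁵/((4πε₀)³ℏ⁴) = 5.20 × 10^11 V/m.
1.32 × 10^18 / 5.20 × 10^11 = 2.54 × 10^6

2.54 × 10^6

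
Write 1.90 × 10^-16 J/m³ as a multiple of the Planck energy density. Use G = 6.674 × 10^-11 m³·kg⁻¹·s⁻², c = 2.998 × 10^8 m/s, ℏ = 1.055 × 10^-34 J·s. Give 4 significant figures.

Planck energy density: u_P = c⁷/(ℏG²) = 4.632 × 10^113 J/m³.
1.90 × 10^-16 / 4.632 × 10^113 = 4.102 × 10^-130

4.102 × 10^-130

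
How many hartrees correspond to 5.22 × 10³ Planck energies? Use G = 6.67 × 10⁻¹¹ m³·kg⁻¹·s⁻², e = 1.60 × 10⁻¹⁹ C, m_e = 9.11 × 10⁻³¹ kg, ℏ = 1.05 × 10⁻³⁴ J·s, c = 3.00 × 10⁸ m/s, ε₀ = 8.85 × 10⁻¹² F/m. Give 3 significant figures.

2.33 × 10³⁰

Planck energy: E_P = √(ℏc⁵/G) = 1.96 × 10⁹ J
hartree: E_h = m_e e⁴/(4πε₀ℏ)² = 4.38 × 10⁻¹⁸ J
5.22 × 10³ × 1.96 × 10⁹ / 4.38 × 10⁻¹⁸ = 2.33 × 10³⁰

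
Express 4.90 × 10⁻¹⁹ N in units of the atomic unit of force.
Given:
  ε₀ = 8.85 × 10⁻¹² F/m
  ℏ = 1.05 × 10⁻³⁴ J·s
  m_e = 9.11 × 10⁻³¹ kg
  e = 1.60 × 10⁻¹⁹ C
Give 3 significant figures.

5.88 × 10⁻¹²

atomic unit of force: F_au = E_h/a₀ = m_e²e⁶/((4πε₀)³ℏ⁴) = 8.33 × 10⁻⁸ N.
4.90 × 10⁻¹⁹ / 8.33 × 10⁻⁸ = 5.88 × 10⁻¹²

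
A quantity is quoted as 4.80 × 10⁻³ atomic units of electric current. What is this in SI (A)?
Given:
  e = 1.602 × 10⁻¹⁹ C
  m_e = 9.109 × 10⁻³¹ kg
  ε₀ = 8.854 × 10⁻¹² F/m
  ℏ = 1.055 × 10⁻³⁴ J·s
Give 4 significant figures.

3.174 × 10⁻⁵ A

One atomic unit of electric current: I_au = e E_h/ℏ = m_e e⁵/((4πε₀)²ℏ³) = 6.612 × 10⁻³ A.
4.80 × 10⁻³ × 6.612 × 10⁻³ A = 3.174 × 10⁻⁵ A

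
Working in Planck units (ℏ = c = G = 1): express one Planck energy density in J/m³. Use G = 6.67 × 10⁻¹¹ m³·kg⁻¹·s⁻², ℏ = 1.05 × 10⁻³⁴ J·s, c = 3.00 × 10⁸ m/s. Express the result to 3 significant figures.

The unique combination of the constants set to 1 with dimensions of energy density is u_P = c⁷/(ℏG²).
  = 2.19 × 10⁵⁹ / 4.67 × 10⁻⁵⁵
  = 4.68 × 10¹¹³ J/m³

4.68 × 10¹¹³ J/m³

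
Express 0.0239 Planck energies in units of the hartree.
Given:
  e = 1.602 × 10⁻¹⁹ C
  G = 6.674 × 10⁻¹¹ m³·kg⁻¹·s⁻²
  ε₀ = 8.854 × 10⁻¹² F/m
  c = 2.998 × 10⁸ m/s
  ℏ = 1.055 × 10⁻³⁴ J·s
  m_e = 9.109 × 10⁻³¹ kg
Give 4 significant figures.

Planck energy: E_P = √(ℏc⁵/G) = 1.957 × 10⁹ J
hartree: E_h = m_e e⁴/(4πε₀ℏ)² = 4.354 × 10⁻¹⁸ J
0.0239 × 1.957 × 10⁹ / 4.354 × 10⁻¹⁸ = 1.074 × 10²⁵

1.074 × 10²⁵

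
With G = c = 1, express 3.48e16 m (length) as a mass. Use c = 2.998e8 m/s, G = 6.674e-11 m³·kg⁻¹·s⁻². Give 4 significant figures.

4.687e43 kg

Length → mass via c²/G.
3.48e16 m × (c²/G) = 4.687e43 kg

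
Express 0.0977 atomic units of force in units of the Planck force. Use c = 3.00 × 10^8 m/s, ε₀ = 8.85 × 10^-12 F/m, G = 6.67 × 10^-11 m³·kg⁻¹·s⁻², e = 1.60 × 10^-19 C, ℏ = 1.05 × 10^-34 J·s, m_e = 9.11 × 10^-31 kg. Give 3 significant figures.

atomic unit of force: F_au = E_h/a₀ = m_e²e⁶/((4πε₀)³ℏ⁴) = 8.33 × 10^-8 N
Planck force: F_P = c⁴/G = 1.21 × 10^44 N
0.0977 × 8.33 × 10^-8 / 1.21 × 10^44 = 6.70 × 10^-53

6.70 × 10^-53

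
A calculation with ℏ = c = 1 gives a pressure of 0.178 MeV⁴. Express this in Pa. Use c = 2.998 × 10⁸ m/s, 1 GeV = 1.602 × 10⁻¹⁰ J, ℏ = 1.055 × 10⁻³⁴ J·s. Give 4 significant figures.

Pressure is [E]/[L]³ = [E]⁴/(ℏc)³.
1 GeV⁴ → 1/(ℏc)³ × (1 GeV in J)⁴ = 2.082 × 10³⁷ Pa.
Convert the energy scale: 0.178 MeV⁴ = 1.78 × 10⁻¹³ GeV⁴.
Result: 1.78 × 10⁻¹³ × 2.082 × 10³⁷ = 3.705 × 10²⁴ Pa.

3.705 × 10²⁴ Pa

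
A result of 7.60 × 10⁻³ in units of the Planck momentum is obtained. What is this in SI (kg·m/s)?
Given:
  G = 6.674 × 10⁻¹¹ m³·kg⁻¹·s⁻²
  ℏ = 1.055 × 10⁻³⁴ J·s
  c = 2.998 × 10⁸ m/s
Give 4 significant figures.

0.04960 kg·m/s

One Planck momentum: p_P = √(ℏc³/G) = 6.527 kg·m/s.
7.60 × 10⁻³ × 6.527 kg·m/s = 0.04960 kg·m/s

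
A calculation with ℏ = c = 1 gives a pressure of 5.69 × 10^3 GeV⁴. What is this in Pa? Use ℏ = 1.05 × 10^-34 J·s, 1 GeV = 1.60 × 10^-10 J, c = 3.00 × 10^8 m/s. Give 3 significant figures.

Pressure is [E]/[L]³ = [E]⁴/(ℏc)³.
1 GeV⁴ → 1/(ℏc)³ × (1 GeV in J)⁴ = 2.10 × 10^37 Pa.
Result: 5.69 × 10^3 × 2.10 × 10^37 = 1.19 × 10^41 Pa.

1.19 × 10^41 Pa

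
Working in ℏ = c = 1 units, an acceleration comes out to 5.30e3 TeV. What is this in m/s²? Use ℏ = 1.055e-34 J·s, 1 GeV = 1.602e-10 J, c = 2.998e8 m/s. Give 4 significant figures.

Acceleration is [L]/[T]² = c·[E]/ℏ.
1 GeV → c/ℏ × (1 GeV in J) = 4.552e32 m/s².
Convert the energy scale: 5.30e3 TeV = 5.30e6 GeV.
Result: 5.30e6 × 4.552e32 = 2.413e39 m/s².

2.413e39 m/s²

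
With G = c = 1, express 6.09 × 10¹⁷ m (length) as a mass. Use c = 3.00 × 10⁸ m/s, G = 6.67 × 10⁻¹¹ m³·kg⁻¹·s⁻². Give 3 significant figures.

Length → mass via c²/G.
6.09 × 10¹⁷ m × (c²/G) = 8.22 × 10⁴⁴ kg

8.22 × 10⁴⁴ kg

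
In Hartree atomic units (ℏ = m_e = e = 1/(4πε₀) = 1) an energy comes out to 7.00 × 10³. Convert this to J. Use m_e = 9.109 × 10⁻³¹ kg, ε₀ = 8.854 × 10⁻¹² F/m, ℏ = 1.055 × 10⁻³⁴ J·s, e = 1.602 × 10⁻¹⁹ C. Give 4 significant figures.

One hartree: E_h = m_e e⁴/(4πε₀ℏ)² = 4.354 × 10⁻¹⁸ J.
7.00 × 10³ × 4.354 × 10⁻¹⁸ J = 3.048 × 10⁻¹⁴ J

3.048 × 10⁻¹⁴ J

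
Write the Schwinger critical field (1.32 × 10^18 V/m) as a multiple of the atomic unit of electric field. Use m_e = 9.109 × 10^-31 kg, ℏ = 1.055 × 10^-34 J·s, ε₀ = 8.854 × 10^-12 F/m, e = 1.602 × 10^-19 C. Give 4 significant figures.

2.573 × 10^6

atomic unit of electric field: E_au = E_h/(e a₀) = m_e²e⁵/((4πε₀)³ℏ⁴) = 5.131 × 10^11 V/m.
1.32 × 10^18 / 5.131 × 10^11 = 2.573 × 10^6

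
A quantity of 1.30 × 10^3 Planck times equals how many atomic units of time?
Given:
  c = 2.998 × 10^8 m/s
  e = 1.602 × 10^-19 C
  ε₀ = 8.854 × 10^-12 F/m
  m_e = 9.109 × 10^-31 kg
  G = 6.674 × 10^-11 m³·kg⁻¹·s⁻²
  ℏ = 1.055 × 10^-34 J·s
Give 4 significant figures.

2.893 × 10^-24

Planck time: t_P = √(ℏG/c⁵) = 5.392 × 10^-44 s
atomic unit of time: τ_au = (4πε₀)²ℏ³/(m_e e⁴) = 2.423 × 10^-17 s
1.30 × 10^3 × 5.392 × 10^-44 / 2.423 × 10^-17 = 2.893 × 10^-24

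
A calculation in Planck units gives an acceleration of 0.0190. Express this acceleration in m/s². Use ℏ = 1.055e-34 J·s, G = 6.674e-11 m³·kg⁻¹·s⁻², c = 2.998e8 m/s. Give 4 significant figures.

1.056e50 m/s²

One Planck acceleration: a_P = √(c⁷/(ℏG)) = 5.560e51 m/s².
0.0190 × 5.560e51 m/s² = 1.056e50 m/s²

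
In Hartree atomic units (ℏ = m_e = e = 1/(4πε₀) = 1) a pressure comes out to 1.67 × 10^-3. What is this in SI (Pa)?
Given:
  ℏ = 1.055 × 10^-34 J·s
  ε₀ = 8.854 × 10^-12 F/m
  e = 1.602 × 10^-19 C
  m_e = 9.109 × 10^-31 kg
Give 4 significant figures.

4.892 × 10^10 Pa

One atomic unit of pressure: P_au = E_h/a₀³ = m_e⁴e¹⁰/((4πε₀)⁵ℏ⁸) = 2.929 × 10^13 Pa.
1.67 × 10^-3 × 2.929 × 10^13 Pa = 4.892 × 10^10 Pa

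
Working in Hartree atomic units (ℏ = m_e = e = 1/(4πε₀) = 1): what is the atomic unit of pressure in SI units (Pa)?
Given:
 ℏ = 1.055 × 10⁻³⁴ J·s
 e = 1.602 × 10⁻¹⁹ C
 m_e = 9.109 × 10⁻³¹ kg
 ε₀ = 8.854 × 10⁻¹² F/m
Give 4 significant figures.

2.929 × 10¹³ Pa

From ℏ = m_e = e = 1/(4πε₀) = 1 the pressure scale is P_au = E_h/a₀³ = m_e⁴e¹⁰/((4πε₀)⁵ℏ⁸).
E_h = 4.354 × 10⁻¹⁸ J
a₀ = 5.297 × 10⁻¹¹ m
E_h/a₀³ = 2.929 × 10¹³ Pa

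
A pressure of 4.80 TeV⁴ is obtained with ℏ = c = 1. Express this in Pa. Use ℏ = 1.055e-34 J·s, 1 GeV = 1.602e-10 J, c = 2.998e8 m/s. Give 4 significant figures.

Pressure is [E]/[L]³ = [E]⁴/(ℏc)³.
1 GeV⁴ → 1/(ℏc)³ × (1 GeV in J)⁴ = 2.082e37 Pa.
Convert the energy scale: 4.80 TeV⁴ = 4.80e12 GeV⁴.
Result: 4.80e12 × 2.082e37 = 9.992e49 Pa.

9.992e49 Pa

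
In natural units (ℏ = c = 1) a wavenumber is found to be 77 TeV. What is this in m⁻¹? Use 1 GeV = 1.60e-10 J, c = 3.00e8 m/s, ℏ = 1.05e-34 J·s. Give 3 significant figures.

3.91e20 m⁻¹

Inverse length is [E]/(ℏc).
1 GeV → 1/(ℏc) × (1 GeV in J) = 5.08e15 m⁻¹.
Convert the energy scale: 77 TeV = 7.70e4 GeV.
Result: 7.70e4 × 5.08e15 = 3.91e20 m⁻¹.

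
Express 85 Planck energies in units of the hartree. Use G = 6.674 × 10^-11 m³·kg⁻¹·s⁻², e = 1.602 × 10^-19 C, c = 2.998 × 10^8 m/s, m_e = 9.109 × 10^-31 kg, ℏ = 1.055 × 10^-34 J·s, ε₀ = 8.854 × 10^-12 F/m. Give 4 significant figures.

Planck energy: E_P = √(ℏc⁵/G) = 1.957 × 10^9 J
hartree: E_h = m_e e⁴/(4πε₀ℏ)² = 4.354 × 10^-18 J
85 × 1.957 × 10^9 / 4.354 × 10^-18 = 3.820 × 10^28

3.820 × 10^28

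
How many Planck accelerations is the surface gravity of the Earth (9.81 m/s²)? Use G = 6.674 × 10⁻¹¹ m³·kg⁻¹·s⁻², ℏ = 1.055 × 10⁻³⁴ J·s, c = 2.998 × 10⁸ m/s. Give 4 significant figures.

1.764 × 10⁻⁵¹

Planck acceleration: a_P = √(c⁷/(ℏG)) = 5.560 × 10⁵¹ m/s².
9.81 / 5.560 × 10⁵¹ = 1.764 × 10⁻⁵¹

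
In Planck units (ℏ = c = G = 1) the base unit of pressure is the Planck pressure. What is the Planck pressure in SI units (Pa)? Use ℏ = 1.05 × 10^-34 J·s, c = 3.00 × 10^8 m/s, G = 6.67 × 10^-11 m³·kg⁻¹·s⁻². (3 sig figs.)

p_P = c⁷/(ℏG²)
  = 2.19 × 10^59 / 4.67 × 10^-55
  = 4.68 × 10^113 Pa

4.68 × 10^113 Pa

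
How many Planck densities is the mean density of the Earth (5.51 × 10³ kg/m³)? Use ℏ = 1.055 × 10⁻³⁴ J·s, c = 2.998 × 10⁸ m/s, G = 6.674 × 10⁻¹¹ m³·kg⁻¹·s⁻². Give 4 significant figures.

1.069 × 10⁻⁹³

Planck density: ρ_P = c⁵/(ℏG²) = 5.154 × 10⁹⁶ kg/m³.
5.51 × 10³ / 5.154 × 10⁹⁶ = 1.069 × 10⁻⁹³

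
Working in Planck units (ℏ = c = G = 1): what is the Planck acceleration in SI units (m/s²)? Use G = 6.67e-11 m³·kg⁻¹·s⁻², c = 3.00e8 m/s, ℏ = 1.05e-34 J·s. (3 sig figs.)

The unique combination of the constants set to 1 with dimensions of acceleration is a_P = √(c⁷/(ℏG)).
  = √(3.12e103)
  = 5.59e51 m/s²

5.59e51 m/s²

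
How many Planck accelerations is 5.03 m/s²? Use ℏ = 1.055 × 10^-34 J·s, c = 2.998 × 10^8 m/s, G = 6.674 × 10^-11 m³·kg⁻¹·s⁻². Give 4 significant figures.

9.046 × 10^-52

Planck acceleration: a_P = √(c⁷/(ℏG)) = 5.560 × 10^51 m/s².
5.03 / 5.560 × 10^51 = 9.046 × 10^-52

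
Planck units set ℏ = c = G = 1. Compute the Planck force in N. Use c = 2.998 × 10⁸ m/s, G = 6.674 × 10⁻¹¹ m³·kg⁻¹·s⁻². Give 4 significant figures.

The unique combination of the constants set to 1 with dimensions of force is F_P = c⁴/G.
  = 8.078 × 10³³ / 6.674 × 10⁻¹¹
  = 1.210 × 10⁴⁴ N

1.210 × 10⁴⁴ N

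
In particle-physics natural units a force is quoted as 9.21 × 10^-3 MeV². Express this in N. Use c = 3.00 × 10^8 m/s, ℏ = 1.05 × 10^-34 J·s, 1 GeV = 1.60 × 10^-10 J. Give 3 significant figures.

7.48 × 10^-3 N

Force is [E]/[L] = [E]²/(ℏc); restore (ℏc)⁻¹.
1 GeV² → 1/(ℏc) × (1 GeV in J)² = 8.13 × 10^5 N.
Convert the energy scale: 9.21 × 10^-3 MeV² = 9.21 × 10^-9 GeV².
Result: 9.21 × 10^-9 × 8.13 × 10^5 = 7.48 × 10^-3 N.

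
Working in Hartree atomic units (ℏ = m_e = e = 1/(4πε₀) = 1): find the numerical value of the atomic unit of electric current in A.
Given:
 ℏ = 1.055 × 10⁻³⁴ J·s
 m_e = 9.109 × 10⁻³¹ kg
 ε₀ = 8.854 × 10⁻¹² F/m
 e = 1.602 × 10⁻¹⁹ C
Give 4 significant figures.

6.612 × 10⁻³ A

The unique combination of the constants set to 1 with dimensions of current is I_au = e E_h/ℏ = m_e e⁵/((4πε₀)²ℏ³).
E_h = 4.354 × 10⁻¹⁸ J
e·E_h/ℏ = 6.612 × 10⁻³ A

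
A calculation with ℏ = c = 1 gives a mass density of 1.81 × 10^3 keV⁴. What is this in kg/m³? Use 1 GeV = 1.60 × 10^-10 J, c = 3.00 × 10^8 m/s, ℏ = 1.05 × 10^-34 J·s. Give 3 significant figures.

0.422 kg/m³

Mass density is [E]/(c²[L]³) = [E]⁴/(ℏ³c⁵).
1 GeV⁴ → 1/(ℏ³c⁵) × (1 GeV in J)⁴ = 2.33 × 10^20 kg/m³.
Convert the energy scale: 1.81 × 10^3 keV⁴ = 1.81 × 10^-21 GeV⁴.
Result: 1.81 × 10^-21 × 2.33 × 10^20 = 0.422 kg/m³.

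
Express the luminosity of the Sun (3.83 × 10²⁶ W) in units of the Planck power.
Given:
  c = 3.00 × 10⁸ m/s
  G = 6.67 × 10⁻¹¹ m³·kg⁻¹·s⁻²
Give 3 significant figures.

Planck power: P_P = c⁵/G = 3.64 × 10⁵² W.
3.83 × 10²⁶ / 3.64 × 10⁵² = 1.05 × 10⁻²⁶

1.05 × 10⁻²⁶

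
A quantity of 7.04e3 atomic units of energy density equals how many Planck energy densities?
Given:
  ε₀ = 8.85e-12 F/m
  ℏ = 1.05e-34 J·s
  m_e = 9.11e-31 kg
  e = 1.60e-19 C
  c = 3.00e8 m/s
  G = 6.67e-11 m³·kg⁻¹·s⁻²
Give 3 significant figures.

4.53e-97

atomic unit of energy density: u_au = E_h/a₀³ = m_e⁴e¹⁰/((4πε₀)⁵ℏ⁸) = 3.01e13 J/m³
Planck energy density: u_P = c⁷/(ℏG²) = 4.68e113 J/m³
7.04e3 × 3.01e13 / 4.68e113 = 4.53e-97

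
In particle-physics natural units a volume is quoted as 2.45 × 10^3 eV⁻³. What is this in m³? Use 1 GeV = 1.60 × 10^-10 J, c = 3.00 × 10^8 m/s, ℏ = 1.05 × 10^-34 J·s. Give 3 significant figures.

Volume is [L]³ = [E]⁻³·(ℏc)³.
1 GeV⁻³ → (ℏc)³ × (1 GeV in J)⁻³ = 7.63 × 10^-48 m³.
Convert the energy scale: 2.45 × 10^3 eV⁻³ = 2.45 × 10^30 GeV⁻³.
Result: 2.45 × 10^30 × 7.63 × 10^-48 = 1.87 × 10^-17 m³.

1.87 × 10^-17 m³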